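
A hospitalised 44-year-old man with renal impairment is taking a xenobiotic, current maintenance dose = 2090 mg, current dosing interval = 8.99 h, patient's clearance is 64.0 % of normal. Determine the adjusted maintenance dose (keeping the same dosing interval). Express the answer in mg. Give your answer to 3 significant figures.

To keep the same average steady-state level, dosing rate must scale with clearance.
CL ratio = 64.0 / 100 = 0.6400
New dose (same interval) = 2090 × 0.6400 = 1338 mg

1340 mg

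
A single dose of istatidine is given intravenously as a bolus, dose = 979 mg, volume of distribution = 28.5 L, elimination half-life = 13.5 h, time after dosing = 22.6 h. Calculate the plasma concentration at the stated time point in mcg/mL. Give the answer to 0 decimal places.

11 mcg/mL

C₀ = Dose / Vd = 979.0 / 28.5 = 34.35 mg/L
k = ln2 / t½ = 0.693147 / 13.5 = 0.05134 h⁻¹
C = C₀ · e^(−k·t) = 34.35 × e^(−0.05134 × 22.6)
  = 34.35 × 0.3134 = 10.77 mg/L
(10.77 mg/L = 10.77 mcg/mL)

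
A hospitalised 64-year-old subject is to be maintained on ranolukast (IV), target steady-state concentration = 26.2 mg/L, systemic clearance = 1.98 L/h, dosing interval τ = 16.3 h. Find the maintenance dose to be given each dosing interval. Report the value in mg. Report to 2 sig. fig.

At steady state, Dose/τ = Css × CL.
Dose = Css × CL × τ = 26.2 × 1.980 × 16.3 = 845.6 mg

850 mg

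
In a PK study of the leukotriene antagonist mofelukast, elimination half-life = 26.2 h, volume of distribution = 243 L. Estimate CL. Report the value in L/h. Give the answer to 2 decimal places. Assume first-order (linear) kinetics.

k = ln2 / t½ = 0.693147 / 26.2 = 0.02646 h⁻¹
CL = k × Vd = 0.02646 × 243 = 6.430 L/h

6.43 L/h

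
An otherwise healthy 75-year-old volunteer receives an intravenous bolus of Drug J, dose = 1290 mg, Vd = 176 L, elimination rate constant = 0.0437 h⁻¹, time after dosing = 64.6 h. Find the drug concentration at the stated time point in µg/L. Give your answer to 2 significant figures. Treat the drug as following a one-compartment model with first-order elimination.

440 µg/L

C₀ = Dose / Vd = 1290 / 176 = 7.330 mg/L
C = C₀ · e^(−k·t) = 7.330 × e^(−0.04370 × 64.6)
  = 7.330 × 0.05943 = 0.4356 mg/L
Convert: 0.4356 mg/L × 1000 = 435.6 µg/L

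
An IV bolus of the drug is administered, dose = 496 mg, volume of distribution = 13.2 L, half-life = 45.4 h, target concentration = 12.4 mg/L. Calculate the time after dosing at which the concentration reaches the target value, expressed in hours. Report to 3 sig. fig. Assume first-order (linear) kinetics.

72.6 h

C₀ = Dose / Vd = 496.0 / 13.2 = 37.58 mg/L
k = ln2 / t½ = 0.693147 / 45.4 = 0.01527 h⁻¹
t = ln(C₀ / C) / k = ln(37.58 / 12.4) / 0.01527
  = ln(3.031) / 0.01527 = 1.109 / 0.01527 = 72.63 h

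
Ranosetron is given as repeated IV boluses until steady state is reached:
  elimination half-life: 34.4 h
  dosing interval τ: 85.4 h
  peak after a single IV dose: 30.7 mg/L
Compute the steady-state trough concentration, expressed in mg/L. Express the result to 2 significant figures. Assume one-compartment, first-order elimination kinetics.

6.7 mg/L

k = ln2 / t½ = 0.693147 / 34.4 = 0.02015 h⁻¹
e^(−kτ) = e^(−0.02015 × 85.4) = 0.1789
Accumulation ratio R = 1 / (1 − e^(−kτ)) = 1 / (1 − 0.1789) = 1.218
Steady-state trough = C₀ × R × e^(−kτ) = 30.7 × 1.218 × 0.1789 = 6.690 mg/L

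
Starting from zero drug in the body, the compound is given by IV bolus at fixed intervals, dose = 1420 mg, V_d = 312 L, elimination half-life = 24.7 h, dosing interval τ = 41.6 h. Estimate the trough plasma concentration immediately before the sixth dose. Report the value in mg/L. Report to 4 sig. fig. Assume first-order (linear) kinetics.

C₀ per dose = Dose / Vd = 1420 / 312 = 4.551 mg/L
k = ln2 / t½ = 0.693147 / 24.7 = 0.02806 h⁻¹
Fraction remaining after one interval: r = e^(−kτ) = e^(−0.02806 × 41.6) = 0.3112
Before dose 6, 5 doses have been given (aged 1τ, 2τ, 3τ, 4τ, 5τ).
C_trough = C₀ × (r + r² + … + r^5) = C₀ × r(1−r^5)/(1−r)
        = 4.551 × 0.3112 × (1 − 0.002919) / (1 − 0.3112) = 2.050 mg/L

2.050 mg/L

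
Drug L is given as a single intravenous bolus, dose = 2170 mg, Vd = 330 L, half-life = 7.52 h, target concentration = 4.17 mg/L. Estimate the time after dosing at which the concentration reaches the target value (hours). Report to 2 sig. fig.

4.9 h

C₀ = Dose / Vd = 2170 / 330 = 6.576 mg/L
k = ln2 / t½ = 0.693147 / 7.52 = 0.09217 h⁻¹
t = ln(C₀ / C) / k = ln(6.576 / 4.17) / 0.09217
  = ln(1.577) / 0.09217 = 0.4555 / 0.09217 = 4.942 h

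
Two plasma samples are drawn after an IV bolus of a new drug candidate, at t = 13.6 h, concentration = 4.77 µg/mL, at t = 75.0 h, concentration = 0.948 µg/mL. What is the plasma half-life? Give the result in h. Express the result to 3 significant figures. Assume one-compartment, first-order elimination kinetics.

26.3 h

k = ln(C₁/C₂) / (t₂ − t₁) = ln(4.77/0.948) / (75.0 − 13.6)
  = 1.616 / 61.40 = 0.02632 h⁻¹
t½ = ln2 / k = 0.693147 / 0.02632 = 26.34 h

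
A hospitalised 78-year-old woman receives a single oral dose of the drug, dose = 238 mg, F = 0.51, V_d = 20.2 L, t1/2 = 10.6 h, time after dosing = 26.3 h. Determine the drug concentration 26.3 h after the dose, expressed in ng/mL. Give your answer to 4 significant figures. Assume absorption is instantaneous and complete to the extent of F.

1076 ng/mL

Amount reaching circulation = F × Dose = 0.51 × 238.0 = 121.4 mg
C₀ = F·Dose / Vd = 121.4 / 20.2 = 6.010 mg/L
k = ln2 / t½ = 0.693147 / 10.6 = 0.06539 h⁻¹
C = C₀ · e^(−k·t) = 6.010 × e^(−0.06539 × 26.3)
  = 6.010 × 0.1791 = 1.076 mg/L
Convert: 1.076 mg/L × 1000 = 1076 ng/mL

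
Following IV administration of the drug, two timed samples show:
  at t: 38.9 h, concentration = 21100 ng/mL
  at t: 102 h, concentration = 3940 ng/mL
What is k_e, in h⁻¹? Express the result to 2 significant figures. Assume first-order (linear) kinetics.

0.027 h⁻¹

k = ln(C₁/C₂) / (t₂ − t₁) = ln(21100/3940) / (102 − 38.9)
  = 1.678 / 63.10 = 0.02659 h⁻¹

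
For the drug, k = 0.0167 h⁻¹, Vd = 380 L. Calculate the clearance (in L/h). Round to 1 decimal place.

6.3 L/h

CL = k × Vd = 0.0167 × 380 = 6.346 L/h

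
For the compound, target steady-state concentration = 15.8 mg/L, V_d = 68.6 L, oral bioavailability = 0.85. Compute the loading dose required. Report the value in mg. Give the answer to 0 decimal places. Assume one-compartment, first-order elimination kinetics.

1275 mg

LD = Css × Vd / F = 15.8 × 68.6 / 0.85 = 1275 mg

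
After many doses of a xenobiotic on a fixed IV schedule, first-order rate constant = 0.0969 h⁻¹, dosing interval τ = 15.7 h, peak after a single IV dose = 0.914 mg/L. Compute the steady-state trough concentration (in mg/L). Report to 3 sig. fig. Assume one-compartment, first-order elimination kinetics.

e^(−kτ) = e^(−0.09690 × 15.7) = 0.2184
Accumulation ratio R = 1 / (1 − e^(−kτ)) = 1 / (1 − 0.2184) = 1.279
Steady-state trough = C₀ × R × e^(−kτ) = 0.914 × 1.279 × 0.2184 = 0.2553 mg/L

0.255 mg/L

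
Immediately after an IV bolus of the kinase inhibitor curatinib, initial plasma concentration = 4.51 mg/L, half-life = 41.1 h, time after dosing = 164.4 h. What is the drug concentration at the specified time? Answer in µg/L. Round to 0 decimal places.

k = ln2 / t½ = 0.693147 / 41.1 = 0.01686 h⁻¹
t / t½ = 164.4 / 41.1 = 4 half-lives
C = C₀ × (1/2)^4 = 4.510 × 0.06250 = 0.2819 mg/L
Convert: 0.2819 mg/L × 1000 = 281.9 µg/L

282 µg/L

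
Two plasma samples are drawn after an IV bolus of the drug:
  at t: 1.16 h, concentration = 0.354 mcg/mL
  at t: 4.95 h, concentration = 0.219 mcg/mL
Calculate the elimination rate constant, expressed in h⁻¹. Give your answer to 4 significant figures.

k = ln(C₁/C₂) / (t₂ − t₁) = ln(0.354/0.219) / (4.95 − 1.16)
  = 0.4802 / 3.790 = 0.1267 h⁻¹

0.1267 h⁻¹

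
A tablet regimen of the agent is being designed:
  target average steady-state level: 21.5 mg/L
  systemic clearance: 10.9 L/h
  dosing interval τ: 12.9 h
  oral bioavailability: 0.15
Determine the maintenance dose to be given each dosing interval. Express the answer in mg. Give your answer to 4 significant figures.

At steady state, F × (Dose/τ) = Css × CL.
Dose = Css × CL × τ / F = 21.5 × 10.90 × 12.9 / 0.15 = 20150 mg

20150 mg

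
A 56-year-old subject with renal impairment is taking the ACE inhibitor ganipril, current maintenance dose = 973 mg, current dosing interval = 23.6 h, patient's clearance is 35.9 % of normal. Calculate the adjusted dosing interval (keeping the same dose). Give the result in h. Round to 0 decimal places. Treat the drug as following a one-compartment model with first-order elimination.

66 h

To keep the same average steady-state level, dosing rate must scale with clearance.
CL ratio = 35.9 / 100 = 0.3590
New interval (same dose) = 23.6 / 0.3590 = 65.74 h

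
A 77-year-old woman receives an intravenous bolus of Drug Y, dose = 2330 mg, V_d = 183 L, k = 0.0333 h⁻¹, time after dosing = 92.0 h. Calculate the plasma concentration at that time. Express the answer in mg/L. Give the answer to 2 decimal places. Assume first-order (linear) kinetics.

0.59 mg/L

C₀ = Dose / Vd = 2330 / 183 = 12.73 mg/L
C = C₀ · e^(−k·t) = 12.73 × e^(−0.03330 × 92.0)
  = 12.73 × 0.04672 = 0.5947 mg/L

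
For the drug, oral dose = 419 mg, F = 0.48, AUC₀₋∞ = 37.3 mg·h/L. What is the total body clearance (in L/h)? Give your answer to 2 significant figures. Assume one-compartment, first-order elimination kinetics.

CL = F·Dose / AUC = 0.48 × 419 / 37.3 = 5.392 L/h

5.4 L/h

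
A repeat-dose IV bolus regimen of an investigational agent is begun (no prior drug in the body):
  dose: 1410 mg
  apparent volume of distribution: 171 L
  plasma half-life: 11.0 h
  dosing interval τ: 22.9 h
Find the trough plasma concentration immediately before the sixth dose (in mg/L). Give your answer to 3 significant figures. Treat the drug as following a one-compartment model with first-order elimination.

2.55 mg/L

C₀ per dose = Dose / Vd = 1410 / 171 = 8.246 mg/L
k = ln2 / t½ = 0.693147 / 11.0 = 0.06301 h⁻¹
Fraction remaining after one interval: r = e^(−kτ) = e^(−0.06301 × 22.9) = 0.2362
Before dose 6, 5 doses have been given (aged 1τ, 2τ, 3τ, 4τ, 5τ).
C_trough = C₀ × (r + r² + … + r^5) = C₀ × r(1−r^5)/(1−r)
        = 8.246 × 0.2362 × (1 − 0.0007352) / (1 − 0.2362) = 2.548 mg/L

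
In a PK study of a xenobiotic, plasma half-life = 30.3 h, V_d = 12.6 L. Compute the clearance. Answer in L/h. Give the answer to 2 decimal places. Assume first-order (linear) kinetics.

k = ln2 / t½ = 0.693147 / 30.3 = 0.02288 h⁻¹
CL = k × Vd = 0.02288 × 12.6 = 0.2883 L/h

0.29 L/h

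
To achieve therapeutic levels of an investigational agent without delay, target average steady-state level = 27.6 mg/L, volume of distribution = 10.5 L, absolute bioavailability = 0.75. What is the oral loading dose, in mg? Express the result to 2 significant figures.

390 mg

LD = Css × Vd / F = 27.6 × 10.5 / 0.75 = 386.4 mg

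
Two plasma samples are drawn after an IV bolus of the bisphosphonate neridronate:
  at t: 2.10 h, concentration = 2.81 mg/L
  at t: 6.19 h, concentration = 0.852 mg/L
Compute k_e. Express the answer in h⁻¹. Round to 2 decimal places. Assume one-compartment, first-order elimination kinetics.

k = ln(C₁/C₂) / (t₂ − t₁) = ln(2.81/0.852) / (6.19 − 2.10)
  = 1.193 / 4.090 = 0.2917 h⁻¹

0.29 h⁻¹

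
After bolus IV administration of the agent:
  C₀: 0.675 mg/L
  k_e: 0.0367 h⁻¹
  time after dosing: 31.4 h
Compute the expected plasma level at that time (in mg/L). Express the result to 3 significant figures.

0.213 mg/L

C = C₀ · e^(−k·t) = 0.6750 × e^(−0.03670 × 31.4)
  = 0.6750 × 0.3159 = 0.2132 mg/L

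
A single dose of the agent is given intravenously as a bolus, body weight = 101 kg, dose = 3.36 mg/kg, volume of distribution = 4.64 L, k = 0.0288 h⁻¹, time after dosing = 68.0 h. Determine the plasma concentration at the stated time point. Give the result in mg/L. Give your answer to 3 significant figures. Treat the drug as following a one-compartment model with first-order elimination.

10.3 mg/L

Total dose = 3.36 × 101 = 339.4 mg
C₀ = Dose / Vd = 339.4 / 4.64 = 73.15 mg/L
C = C₀ · e^(−k·t) = 73.15 × e^(−0.02880 × 68.0)
  = 73.15 × 0.1411 = 10.32 mg/L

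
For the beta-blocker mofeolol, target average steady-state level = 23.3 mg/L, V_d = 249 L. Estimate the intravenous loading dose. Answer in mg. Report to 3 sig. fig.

5800 mg

LD = Css × Vd = 23.3 × 249 = 5802 mg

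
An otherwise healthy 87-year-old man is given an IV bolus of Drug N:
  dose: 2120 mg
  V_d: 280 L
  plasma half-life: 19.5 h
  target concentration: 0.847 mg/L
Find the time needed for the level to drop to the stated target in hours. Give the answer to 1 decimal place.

61.6 h

C₀ = Dose / Vd = 2120 / 280 = 7.571 mg/L
k = ln2 / t½ = 0.693147 / 19.5 = 0.03555 h⁻¹
t = ln(C₀ / C) / k = ln(7.571 / 0.847) / 0.03555
  = ln(8.939) / 0.03555 = 2.190 / 0.03555 = 61.60 h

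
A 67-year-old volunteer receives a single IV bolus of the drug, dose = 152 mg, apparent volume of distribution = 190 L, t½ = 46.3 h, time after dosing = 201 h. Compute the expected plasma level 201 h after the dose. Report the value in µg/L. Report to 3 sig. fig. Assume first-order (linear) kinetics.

39.5 µg/L

C₀ = Dose / Vd = 152.0 / 190 = 0.8000 mg/L
k = ln2 / t½ = 0.693147 / 46.3 = 0.01497 h⁻¹
C = C₀ · e^(−k·t) = 0.8000 × e^(−0.01497 × 201)
  = 0.8000 × 0.04934 = 0.03947 mg/L
Convert: 0.03947 mg/L × 1000 = 39.47 µg/L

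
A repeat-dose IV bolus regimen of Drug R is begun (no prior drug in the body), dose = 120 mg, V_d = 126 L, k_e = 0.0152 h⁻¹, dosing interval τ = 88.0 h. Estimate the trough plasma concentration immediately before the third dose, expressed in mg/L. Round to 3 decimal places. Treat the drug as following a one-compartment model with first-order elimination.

C₀ per dose = Dose / Vd = 120 / 126 = 0.9524 mg/L
Fraction remaining after one interval: r = e^(−kτ) = e^(−0.01520 × 88.0) = 0.2625
Before dose 3, 2 doses have been given (aged 1τ, 2τ).
C_trough = C₀ × (r + r²) = 0.9524 × (0.2625 + 0.06891) = 0.3156 mg/L

0.316 mg/L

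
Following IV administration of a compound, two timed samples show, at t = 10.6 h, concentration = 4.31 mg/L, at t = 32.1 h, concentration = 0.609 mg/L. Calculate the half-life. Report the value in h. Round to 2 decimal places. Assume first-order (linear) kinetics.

7.62 h

k = ln(C₁/C₂) / (t₂ − t₁) = ln(4.31/0.609) / (32.1 − 10.6)
  = 1.957 / 21.50 = 0.09102 h⁻¹
t½ = ln2 / k = 0.693147 / 0.09102 = 7.615 h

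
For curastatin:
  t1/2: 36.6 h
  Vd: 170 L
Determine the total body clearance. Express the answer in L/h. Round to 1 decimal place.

k = ln2 / t½ = 0.693147 / 36.6 = 0.01894 h⁻¹
CL = k × Vd = 0.01894 × 170 = 3.220 L/h

3.2 L/h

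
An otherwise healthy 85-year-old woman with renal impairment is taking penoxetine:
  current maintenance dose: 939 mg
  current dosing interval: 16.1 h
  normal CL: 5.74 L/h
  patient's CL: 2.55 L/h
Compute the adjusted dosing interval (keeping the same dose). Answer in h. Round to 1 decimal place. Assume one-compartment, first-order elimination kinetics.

36.2 h

To keep the same average steady-state level, dosing rate must scale with clearance.
CL ratio = 2.55 / 5.74 = 0.4443
New interval (same dose) = 16.1 / 0.4443 = 36.24 h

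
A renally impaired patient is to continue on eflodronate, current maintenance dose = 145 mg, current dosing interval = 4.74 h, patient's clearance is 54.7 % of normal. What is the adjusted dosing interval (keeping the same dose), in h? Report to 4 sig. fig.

8.665 h

To keep the same average steady-state level, dosing rate must scale with clearance.
CL ratio = 54.7 / 100 = 0.5470
New interval (same dose) = 4.74 / 0.5470 = 8.665 h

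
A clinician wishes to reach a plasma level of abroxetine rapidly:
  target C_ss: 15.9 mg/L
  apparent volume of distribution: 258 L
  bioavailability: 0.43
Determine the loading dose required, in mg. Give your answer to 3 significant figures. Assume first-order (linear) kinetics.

9540 mg

LD = Css × Vd / F = 15.9 × 258 / 0.43 = 9540 mg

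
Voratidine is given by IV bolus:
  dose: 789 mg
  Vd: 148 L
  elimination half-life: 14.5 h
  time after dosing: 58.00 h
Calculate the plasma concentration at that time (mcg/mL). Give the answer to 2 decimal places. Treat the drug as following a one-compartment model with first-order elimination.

C₀ = Dose / Vd = 789.0 / 148 = 5.331 mg/L
k = ln2 / t½ = 0.693147 / 14.5 = 0.04780 h⁻¹
t / t½ = 58.00 / 14.5 = 4 half-lives
C = C₀ × (1/2)^4 = 5.331 × 0.06250 = 0.3332 mg/L
(0.3332 mg/L = 0.3332 mcg/mL)

0.33 mcg/mL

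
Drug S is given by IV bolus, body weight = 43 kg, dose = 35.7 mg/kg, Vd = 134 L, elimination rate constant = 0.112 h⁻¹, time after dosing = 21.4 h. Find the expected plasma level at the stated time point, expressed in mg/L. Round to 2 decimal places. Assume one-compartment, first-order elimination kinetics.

Total dose = 35.7 × 43 = 1535 mg
C₀ = Dose / Vd = 1535 / 134 = 11.46 mg/L
C = C₀ · e^(−k·t) = 11.46 × e^(−0.1120 × 21.4)
  = 11.46 × 0.09101 = 1.043 mg/L

1.04 mg/L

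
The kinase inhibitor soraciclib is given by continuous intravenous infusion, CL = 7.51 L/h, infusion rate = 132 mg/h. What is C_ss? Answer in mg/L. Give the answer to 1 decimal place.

At steady state Css = R₀ / CL = 132 / 7.510 = 17.58 mg/L

17.6 mg/L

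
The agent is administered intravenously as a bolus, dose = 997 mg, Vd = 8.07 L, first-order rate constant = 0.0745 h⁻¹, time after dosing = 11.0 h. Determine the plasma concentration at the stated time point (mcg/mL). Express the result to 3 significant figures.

C₀ = Dose / Vd = 997.0 / 8.07 = 123.5 mg/L
C = C₀ · e^(−k·t) = 123.5 × e^(−0.07450 × 11.0)
  = 123.5 × 0.4407 = 54.43 mg/L
(54.43 mg/L = 54.43 mcg/mL)

54.4 mcg/mL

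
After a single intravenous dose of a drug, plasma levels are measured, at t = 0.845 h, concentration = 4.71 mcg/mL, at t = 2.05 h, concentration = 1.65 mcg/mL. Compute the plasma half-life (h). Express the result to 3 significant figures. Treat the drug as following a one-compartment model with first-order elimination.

0.796 h

k = ln(C₁/C₂) / (t₂ − t₁) = ln(4.71/1.65) / (2.05 − 0.845)
  = 1.049 / 1.205 = 0.8705 h⁻¹
t½ = ln2 / k = 0.693147 / 0.8705 = 0.7963 h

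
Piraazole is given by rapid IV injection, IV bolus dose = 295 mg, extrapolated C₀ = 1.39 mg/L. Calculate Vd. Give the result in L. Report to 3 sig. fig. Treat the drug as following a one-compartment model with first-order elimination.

Vd = Dose / C₀ = 295.0 / 1.39 = 212.2 L

212 L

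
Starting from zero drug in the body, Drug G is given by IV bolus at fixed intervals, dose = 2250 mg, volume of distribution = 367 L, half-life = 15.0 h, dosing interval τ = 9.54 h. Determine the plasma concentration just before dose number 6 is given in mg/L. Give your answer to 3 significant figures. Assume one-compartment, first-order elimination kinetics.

C₀ per dose = Dose / Vd = 2250 / 367 = 6.131 mg/L
k = ln2 / t½ = 0.693147 / 15.0 = 0.04621 h⁻¹
Fraction remaining after one interval: r = e^(−kτ) = e^(−0.04621 × 9.54) = 0.6435
Before dose 6, 5 doses have been given (aged 1τ, 2τ, 3τ, 4τ, 5τ).
C_trough = C₀ × (r + r² + … + r^5) = C₀ × r(1−r^5)/(1−r)
        = 6.131 × 0.6435 × (1 − 0.1103) / (1 − 0.6435) = 9.846 mg/L

9.85 mg/L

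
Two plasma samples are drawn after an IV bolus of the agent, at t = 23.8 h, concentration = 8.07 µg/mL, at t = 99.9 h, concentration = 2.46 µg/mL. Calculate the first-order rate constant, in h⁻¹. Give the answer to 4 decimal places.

k = ln(C₁/C₂) / (t₂ − t₁) = ln(8.07/2.46) / (99.9 − 23.8)
  = 1.188 / 76.10 = 0.01561 h⁻¹

0.0156 h⁻¹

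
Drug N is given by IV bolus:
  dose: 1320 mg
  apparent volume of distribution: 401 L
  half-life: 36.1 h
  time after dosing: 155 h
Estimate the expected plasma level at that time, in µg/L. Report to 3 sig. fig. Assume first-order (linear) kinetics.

C₀ = Dose / Vd = 1320 / 401 = 3.292 mg/L
k = ln2 / t½ = 0.693147 / 36.1 = 0.01920 h⁻¹
C = C₀ · e^(−k·t) = 3.292 × e^(−0.01920 × 155)
  = 3.292 × 0.05100 = 0.1679 mg/L
Convert: 0.1679 mg/L × 1000 = 167.9 µg/L

168 µg/L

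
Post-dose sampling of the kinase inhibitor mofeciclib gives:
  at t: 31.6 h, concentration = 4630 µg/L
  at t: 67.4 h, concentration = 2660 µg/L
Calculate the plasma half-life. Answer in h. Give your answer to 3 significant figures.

k = ln(C₁/C₂) / (t₂ − t₁) = ln(4630/2660) / (67.4 − 31.6)
  = 0.5542 / 35.80 = 0.01548 h⁻¹
t½ = ln2 / k = 0.693147 / 0.01548 = 44.78 h

44.8 h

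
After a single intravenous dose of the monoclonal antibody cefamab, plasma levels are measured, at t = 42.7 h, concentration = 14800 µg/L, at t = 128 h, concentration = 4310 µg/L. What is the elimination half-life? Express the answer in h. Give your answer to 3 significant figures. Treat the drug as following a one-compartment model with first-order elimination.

k = ln(C₁/C₂) / (t₂ − t₁) = ln(14800/4310) / (128 − 42.7)
  = 1.234 / 85.30 = 0.01447 h⁻¹
t½ = ln2 / k = 0.693147 / 0.01447 = 47.90 h

47.9 h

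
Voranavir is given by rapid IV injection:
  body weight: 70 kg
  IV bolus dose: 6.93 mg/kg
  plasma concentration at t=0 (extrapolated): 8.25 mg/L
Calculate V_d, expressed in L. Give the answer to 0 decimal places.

59 L

Dose = 6.93 × 70 = 485.1 mg
Vd = Dose / C₀ = 485.1 / 8.25 = 58.80 L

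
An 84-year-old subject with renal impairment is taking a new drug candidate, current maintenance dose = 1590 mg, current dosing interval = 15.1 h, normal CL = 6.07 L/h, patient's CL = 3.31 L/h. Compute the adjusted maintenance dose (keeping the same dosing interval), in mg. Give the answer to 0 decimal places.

867 mg

To keep the same average steady-state level, dosing rate must scale with clearance.
CL ratio = 3.31 / 6.07 = 0.5453
New dose (same interval) = 1590 × 0.5453 = 867.0 mg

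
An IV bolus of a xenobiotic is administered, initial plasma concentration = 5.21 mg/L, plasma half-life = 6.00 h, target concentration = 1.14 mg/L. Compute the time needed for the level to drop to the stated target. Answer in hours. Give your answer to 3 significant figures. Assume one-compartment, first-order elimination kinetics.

k = ln2 / t½ = 0.693147 / 6.00 = 0.1155 h⁻¹
t = ln(C₀ / C) / k = ln(5.210 / 1.14) / 0.1155
  = ln(4.570) / 0.1155 = 1.520 / 0.1155 = 13.16 h

13.2 h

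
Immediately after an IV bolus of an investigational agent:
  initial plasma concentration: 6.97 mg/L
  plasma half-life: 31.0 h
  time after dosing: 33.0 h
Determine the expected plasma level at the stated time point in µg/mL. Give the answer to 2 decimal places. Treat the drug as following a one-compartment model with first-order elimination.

3.33 µg/mL

k = ln2 / t½ = 0.693147 / 31.0 = 0.02236 h⁻¹
C = C₀ · e^(−k·t) = 6.970 × e^(−0.02236 × 33.0)
  = 6.970 × 0.4781 = 3.332 mg/L
(3.332 mg/L = 3.332 µg/mL)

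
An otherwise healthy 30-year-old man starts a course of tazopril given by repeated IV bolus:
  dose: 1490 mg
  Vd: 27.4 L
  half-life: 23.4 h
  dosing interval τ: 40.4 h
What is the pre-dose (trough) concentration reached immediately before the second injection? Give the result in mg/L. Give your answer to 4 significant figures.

16.43 mg/L

C₀ per dose = Dose / Vd = 1490 / 27.4 = 54.38 mg/L
k = ln2 / t½ = 0.693147 / 23.4 = 0.02962 h⁻¹
Fraction remaining after one interval: r = e^(−kτ) = e^(−0.02962 × 40.4) = 0.3022
Before dose 2, 1 dose has been given (aged 1τ).
C_trough = C₀ × r = 54.38 × 0.3022 = 16.43 mg/L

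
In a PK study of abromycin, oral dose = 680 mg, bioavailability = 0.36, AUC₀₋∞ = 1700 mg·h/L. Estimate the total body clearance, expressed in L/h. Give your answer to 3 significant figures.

CL = F·Dose / AUC = 0.36 × 680 / 1700 = 0.1440 L/h

0.144 L/h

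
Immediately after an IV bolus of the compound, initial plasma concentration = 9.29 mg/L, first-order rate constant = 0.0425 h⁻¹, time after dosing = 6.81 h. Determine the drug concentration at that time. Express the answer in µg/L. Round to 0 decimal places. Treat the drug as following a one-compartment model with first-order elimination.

6955 µg/L

C = C₀ · e^(−k·t) = 9.290 × e^(−0.04250 × 6.81)
  = 9.290 × 0.7487 = 6.955 mg/L
Convert: 6.955 mg/L × 1000 = 6955 µg/L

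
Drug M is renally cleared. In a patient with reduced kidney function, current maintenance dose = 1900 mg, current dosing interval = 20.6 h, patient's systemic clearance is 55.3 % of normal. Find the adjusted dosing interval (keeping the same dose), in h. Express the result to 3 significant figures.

37.3 h

To keep the same average steady-state level, dosing rate must scale with clearance.
CL ratio = 55.3 / 100 = 0.5530
New interval (same dose) = 20.6 / 0.5530 = 37.25 h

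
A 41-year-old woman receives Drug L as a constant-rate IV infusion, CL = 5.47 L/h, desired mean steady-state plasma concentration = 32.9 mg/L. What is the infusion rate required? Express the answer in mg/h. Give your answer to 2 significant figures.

At steady state, infusion rate R₀ = Css × CL = 32.9 × 5.470 = 180.0 mg/h

180 mg/h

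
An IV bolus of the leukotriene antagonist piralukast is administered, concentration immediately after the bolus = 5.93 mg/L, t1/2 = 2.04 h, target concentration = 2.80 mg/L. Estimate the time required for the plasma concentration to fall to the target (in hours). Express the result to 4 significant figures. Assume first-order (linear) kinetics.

2.209 h

k = ln2 / t½ = 0.693147 / 2.04 = 0.3398 h⁻¹
t = ln(C₀ / C) / k = ln(5.930 / 2.80) / 0.3398
  = ln(2.118) / 0.3398 = 0.7505 / 0.3398 = 2.209 h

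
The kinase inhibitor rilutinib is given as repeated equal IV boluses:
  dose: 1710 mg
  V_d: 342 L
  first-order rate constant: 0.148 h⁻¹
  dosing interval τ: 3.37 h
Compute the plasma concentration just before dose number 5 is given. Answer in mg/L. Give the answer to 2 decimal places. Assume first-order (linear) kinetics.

6.68 mg/L

C₀ per dose = Dose / Vd = 1710 / 342 = 5.000 mg/L
Fraction remaining after one interval: r = e^(−kτ) = e^(−0.1480 × 3.37) = 0.6073
Before dose 5, 4 doses have been given (aged 1τ, 2τ, 3τ, 4τ).
C_trough = C₀ × (r + r² + … + r^4) = C₀ × r(1−r^4)/(1−r)
        = 5.000 × 0.6073 × (1 − 0.1360) / (1 − 0.6073) = 6.681 mg/L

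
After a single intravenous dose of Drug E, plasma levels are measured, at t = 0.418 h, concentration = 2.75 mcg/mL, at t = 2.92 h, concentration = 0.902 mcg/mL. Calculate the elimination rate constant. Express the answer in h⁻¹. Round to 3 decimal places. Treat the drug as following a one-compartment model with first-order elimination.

k = ln(C₁/C₂) / (t₂ − t₁) = ln(2.75/0.902) / (2.92 − 0.418)
  = 1.115 / 2.502 = 0.4456 h⁻¹

0.446 h⁻¹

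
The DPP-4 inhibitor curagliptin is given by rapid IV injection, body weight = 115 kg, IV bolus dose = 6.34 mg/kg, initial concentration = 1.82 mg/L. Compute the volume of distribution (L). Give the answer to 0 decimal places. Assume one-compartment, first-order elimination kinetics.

Dose = 6.34 × 115 = 729.1 mg
Vd = Dose / C₀ = 729.1 / 1.82 = 400.6 L

401 L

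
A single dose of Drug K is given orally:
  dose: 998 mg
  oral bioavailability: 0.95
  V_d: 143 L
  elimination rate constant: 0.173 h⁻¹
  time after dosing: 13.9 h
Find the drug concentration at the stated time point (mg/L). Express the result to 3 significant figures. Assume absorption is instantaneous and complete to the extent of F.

Amount reaching circulation = F × Dose = 0.95 × 998.0 = 948.1 mg
C₀ = F·Dose / Vd = 948.1 / 143 = 6.630 mg/L
C = C₀ · e^(−k·t) = 6.630 × e^(−0.1730 × 13.9)
  = 6.630 × 0.09029 = 0.5986 mg/L

0.599 mg/L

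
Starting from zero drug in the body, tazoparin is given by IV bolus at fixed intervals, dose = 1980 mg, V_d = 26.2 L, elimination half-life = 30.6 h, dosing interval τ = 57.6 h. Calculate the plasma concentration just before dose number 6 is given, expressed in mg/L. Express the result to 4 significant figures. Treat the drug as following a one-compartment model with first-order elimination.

28.09 mg/L

C₀ per dose = Dose / Vd = 1980 / 26.2 = 75.57 mg/L
k = ln2 / t½ = 0.693147 / 30.6 = 0.02265 h⁻¹
Fraction remaining after one interval: r = e^(−kτ) = e^(−0.02265 × 57.6) = 0.2713
Before dose 6, 5 doses have been given (aged 1τ, 2τ, 3τ, 4τ, 5τ).
C_trough = C₀ × (r + r² + … + r^5) = C₀ × r(1−r^5)/(1−r)
        = 75.57 × 0.2713 × (1 − 0.001470) / (1 − 0.2713) = 28.09 mg/L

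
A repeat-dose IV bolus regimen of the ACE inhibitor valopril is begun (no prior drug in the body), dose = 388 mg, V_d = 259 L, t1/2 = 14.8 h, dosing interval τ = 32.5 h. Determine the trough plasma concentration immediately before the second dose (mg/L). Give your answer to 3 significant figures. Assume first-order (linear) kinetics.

0.327 mg/L

C₀ per dose = Dose / Vd = 388 / 259 = 1.498 mg/L
k = ln2 / t½ = 0.693147 / 14.8 = 0.04683 h⁻¹
Fraction remaining after one interval: r = e^(−kτ) = e^(−0.04683 × 32.5) = 0.2183
Before dose 2, 1 dose has been given (aged 1τ).
C_trough = C₀ × r = 1.498 × 0.2183 = 0.3270 mg/L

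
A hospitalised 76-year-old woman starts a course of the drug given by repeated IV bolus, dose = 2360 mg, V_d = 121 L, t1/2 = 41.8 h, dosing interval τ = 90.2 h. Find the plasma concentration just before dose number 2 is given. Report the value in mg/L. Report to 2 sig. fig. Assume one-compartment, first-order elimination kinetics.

C₀ per dose = Dose / Vd = 2360 / 121 = 19.50 mg/L
k = ln2 / t½ = 0.693147 / 41.8 = 0.01658 h⁻¹
Fraction remaining after one interval: r = e^(−kτ) = e^(−0.01658 × 90.2) = 0.2241
Before dose 2, 1 dose has been given (aged 1τ).
C_trough = C₀ × r = 19.50 × 0.2241 = 4.370 mg/L

4.4 mg/L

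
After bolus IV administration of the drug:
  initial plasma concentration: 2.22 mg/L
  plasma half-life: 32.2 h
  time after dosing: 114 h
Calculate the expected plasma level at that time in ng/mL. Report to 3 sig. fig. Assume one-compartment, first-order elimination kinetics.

k = ln2 / t½ = 0.693147 / 32.2 = 0.02153 h⁻¹
C = C₀ · e^(−k·t) = 2.220 × e^(−0.02153 × 114)
  = 2.220 × 0.08591 = 0.1907 mg/L
Convert: 0.1907 mg/L × 1000 = 190.7 ng/mL

191 ng/mL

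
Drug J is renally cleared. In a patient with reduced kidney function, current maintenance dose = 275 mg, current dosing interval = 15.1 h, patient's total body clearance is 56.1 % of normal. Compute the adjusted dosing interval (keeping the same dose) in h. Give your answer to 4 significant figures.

26.92 h

To keep the same average steady-state level, dosing rate must scale with clearance.
CL ratio = 56.1 / 100 = 0.5610
New interval (same dose) = 15.1 / 0.5610 = 26.92 h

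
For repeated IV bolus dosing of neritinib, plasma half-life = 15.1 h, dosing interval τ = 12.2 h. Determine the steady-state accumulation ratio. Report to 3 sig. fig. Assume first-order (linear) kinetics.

k = ln2 / t½ = 0.693147 / 15.1 = 0.04590 h⁻¹
e^(−kτ) = e^(−0.04590 × 12.2) = 0.5712
Accumulation ratio R = 1 / (1 − e^(−kτ)) = 1 / (1 − 0.5712) = 2.332

2.33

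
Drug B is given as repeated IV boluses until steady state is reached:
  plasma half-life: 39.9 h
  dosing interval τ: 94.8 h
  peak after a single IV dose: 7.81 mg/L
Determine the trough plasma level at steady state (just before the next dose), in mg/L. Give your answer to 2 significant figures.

1.9 mg/L

k = ln2 / t½ = 0.693147 / 39.9 = 0.01737 h⁻¹
e^(−kτ) = e^(−0.01737 × 94.8) = 0.1927
Accumulation ratio R = 1 / (1 − e^(−kτ)) = 1 / (1 − 0.1927) = 1.239
Steady-state trough = C₀ × R × e^(−kτ) = 7.81 × 1.239 × 0.1927 = 1.865 mg/L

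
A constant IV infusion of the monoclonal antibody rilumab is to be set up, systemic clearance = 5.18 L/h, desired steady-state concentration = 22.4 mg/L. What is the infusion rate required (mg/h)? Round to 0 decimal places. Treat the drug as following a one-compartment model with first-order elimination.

At steady state, infusion rate R₀ = Css × CL = 22.4 × 5.180 = 116.0 mg/h

116 mg/h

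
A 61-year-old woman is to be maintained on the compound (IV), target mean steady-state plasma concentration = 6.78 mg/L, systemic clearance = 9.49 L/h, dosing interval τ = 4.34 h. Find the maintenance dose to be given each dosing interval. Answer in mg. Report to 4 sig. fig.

279.2 mg

At steady state, Dose/τ = Css × CL.
Dose = Css × CL × τ = 6.78 × 9.490 × 4.34 = 279.2 mg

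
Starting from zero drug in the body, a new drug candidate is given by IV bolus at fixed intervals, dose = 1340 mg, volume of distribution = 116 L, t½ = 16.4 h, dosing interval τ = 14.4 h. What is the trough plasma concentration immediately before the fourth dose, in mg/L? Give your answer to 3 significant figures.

11.6 mg/L

C₀ per dose = Dose / Vd = 1340 / 116 = 11.55 mg/L
k = ln2 / t½ = 0.693147 / 16.4 = 0.04227 h⁻¹
Fraction remaining after one interval: r = e^(−kτ) = e^(−0.04227 × 14.4) = 0.5441
Before dose 4, 3 doses have been given (aged 1τ, 2τ, 3τ).
C_trough = C₀ × (r + r² + … + r^3) = C₀ × r(1−r^3)/(1−r)
        = 11.55 × 0.5441 × (1 − 0.1611) / (1 − 0.5441) = 11.56 mg/L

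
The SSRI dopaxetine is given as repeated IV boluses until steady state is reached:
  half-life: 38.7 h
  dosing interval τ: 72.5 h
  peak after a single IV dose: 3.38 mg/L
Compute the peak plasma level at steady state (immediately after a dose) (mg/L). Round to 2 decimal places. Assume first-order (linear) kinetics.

k = ln2 / t½ = 0.693147 / 38.7 = 0.01791 h⁻¹
e^(−kτ) = e^(−0.01791 × 72.5) = 0.2729
Accumulation ratio R = 1 / (1 − e^(−kτ)) = 1 / (1 − 0.2729) = 1.375
Steady-state peak = C₀ × R = 3.38 × 1.375 = 4.648 mg/L

4.65 mg/L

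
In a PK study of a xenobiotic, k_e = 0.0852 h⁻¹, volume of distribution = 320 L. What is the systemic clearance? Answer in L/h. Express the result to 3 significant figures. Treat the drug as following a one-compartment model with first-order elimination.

27.3 L/h

CL = k × Vd = 0.0852 × 320 = 27.26 L/h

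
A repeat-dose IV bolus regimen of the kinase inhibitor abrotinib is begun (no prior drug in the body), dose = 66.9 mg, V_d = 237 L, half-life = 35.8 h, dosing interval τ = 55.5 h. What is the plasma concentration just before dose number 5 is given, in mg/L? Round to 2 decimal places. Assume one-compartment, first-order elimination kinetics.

0.14 mg/L

C₀ per dose = Dose / Vd = 66.9 / 237 = 0.2823 mg/L
k = ln2 / t½ = 0.693147 / 35.8 = 0.01936 h⁻¹
Fraction remaining after one interval: r = e^(−kτ) = e^(−0.01936 × 55.5) = 0.3415
Before dose 5, 4 doses have been given (aged 1τ, 2τ, 3τ, 4τ).
C_trough = C₀ × (r + r² + … + r^4) = C₀ × r(1−r^4)/(1−r)
        = 0.2823 × 0.3415 × (1 − 0.01360) / (1 − 0.3415) = 0.1444 mg/L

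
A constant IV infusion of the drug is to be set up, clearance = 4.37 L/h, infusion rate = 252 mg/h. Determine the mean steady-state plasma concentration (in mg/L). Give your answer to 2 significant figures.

58 mg/L

At steady state Css = R₀ / CL = 252 / 4.370 = 57.67 mg/L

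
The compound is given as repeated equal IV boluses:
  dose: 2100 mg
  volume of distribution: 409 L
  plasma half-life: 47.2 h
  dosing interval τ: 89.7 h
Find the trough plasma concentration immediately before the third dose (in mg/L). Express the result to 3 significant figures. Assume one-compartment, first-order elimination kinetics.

C₀ per dose = Dose / Vd = 2100 / 409 = 5.134 mg/L
k = ln2 / t½ = 0.693147 / 47.2 = 0.01469 h⁻¹
Fraction remaining after one interval: r = e^(−kτ) = e^(−0.01469 × 89.7) = 0.2678
Before dose 3, 2 doses have been given (aged 1τ, 2τ).
C_trough = C₀ × (r + r²) = 5.134 × (0.2678 + 0.07172) = 1.743 mg/L

1.74 mg/L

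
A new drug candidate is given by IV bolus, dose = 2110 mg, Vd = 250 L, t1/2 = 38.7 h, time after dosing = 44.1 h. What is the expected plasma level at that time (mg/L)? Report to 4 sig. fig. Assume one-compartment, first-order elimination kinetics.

3.831 mg/L

C₀ = Dose / Vd = 2110 / 250 = 8.440 mg/L
k = ln2 / t½ = 0.693147 / 38.7 = 0.01791 h⁻¹
C = C₀ · e^(−k·t) = 8.440 × e^(−0.01791 × 44.1)
  = 8.440 × 0.4539 = 3.831 mg/L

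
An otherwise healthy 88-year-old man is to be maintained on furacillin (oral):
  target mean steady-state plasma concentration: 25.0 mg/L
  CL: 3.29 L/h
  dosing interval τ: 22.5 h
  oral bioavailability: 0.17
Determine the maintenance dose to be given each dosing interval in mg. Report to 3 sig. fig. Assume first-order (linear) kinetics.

10900 mg

At steady state, F × (Dose/τ) = Css × CL.
Dose = Css × CL × τ / F = 25.0 × 3.290 × 22.5 / 0.17 = 10890 mg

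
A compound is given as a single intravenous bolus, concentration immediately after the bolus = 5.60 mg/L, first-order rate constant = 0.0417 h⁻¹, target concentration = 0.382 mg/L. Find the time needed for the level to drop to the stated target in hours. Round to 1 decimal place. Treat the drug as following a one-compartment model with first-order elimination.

64.4 h

t = ln(C₀ / C) / k = ln(5.600 / 0.382) / 0.04170
  = ln(14.66) / 0.04170 = 2.685 / 0.04170 = 64.39 h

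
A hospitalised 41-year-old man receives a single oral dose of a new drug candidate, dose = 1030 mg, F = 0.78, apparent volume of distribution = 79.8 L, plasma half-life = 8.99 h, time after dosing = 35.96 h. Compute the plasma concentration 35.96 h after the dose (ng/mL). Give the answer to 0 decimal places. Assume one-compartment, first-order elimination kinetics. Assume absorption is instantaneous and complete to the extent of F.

629 ng/mL

Amount reaching circulation = F × Dose = 0.78 × 1030 = 803.4 mg
C₀ = F·Dose / Vd = 803.4 / 79.8 = 10.07 mg/L
k = ln2 / t½ = 0.693147 / 8.99 = 0.07710 h⁻¹
t / t½ = 35.96 / 8.99 = 4 half-lives
C = C₀ × (1/2)^4 = 10.07 × 0.06250 = 0.6294 mg/L
Convert: 0.6294 mg/L × 1000 = 629.4 ng/mL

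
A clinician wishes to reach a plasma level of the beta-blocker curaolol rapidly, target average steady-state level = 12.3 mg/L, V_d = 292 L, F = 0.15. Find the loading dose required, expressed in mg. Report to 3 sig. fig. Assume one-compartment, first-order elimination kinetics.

LD = Css × Vd / F = 12.3 × 292 / 0.15 = 23940 mg

23900 mg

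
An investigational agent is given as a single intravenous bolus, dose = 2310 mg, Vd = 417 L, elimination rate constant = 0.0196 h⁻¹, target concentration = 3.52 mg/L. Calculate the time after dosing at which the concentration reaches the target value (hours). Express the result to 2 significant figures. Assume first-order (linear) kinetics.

23 h

C₀ = Dose / Vd = 2310 / 417 = 5.540 mg/L
t = ln(C₀ / C) / k = ln(5.540 / 3.52) / 0.01960
  = ln(1.574) / 0.01960 = 0.4536 / 0.01960 = 23.14 h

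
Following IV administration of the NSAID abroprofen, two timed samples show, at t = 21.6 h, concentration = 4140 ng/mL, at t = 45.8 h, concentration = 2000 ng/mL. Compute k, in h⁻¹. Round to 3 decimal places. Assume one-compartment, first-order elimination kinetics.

0.030 h⁻¹

k = ln(C₁/C₂) / (t₂ − t₁) = ln(4140/2000) / (45.8 − 21.6)
  = 0.7275 / 24.20 = 0.03006 h⁻¹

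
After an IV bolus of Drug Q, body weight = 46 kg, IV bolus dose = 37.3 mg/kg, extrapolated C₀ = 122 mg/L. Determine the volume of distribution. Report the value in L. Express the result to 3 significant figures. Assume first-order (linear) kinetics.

Dose = 37.3 × 46 = 1716 mg
Vd = Dose / C₀ = 1716 / 122 = 14.07 L

14.1 L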